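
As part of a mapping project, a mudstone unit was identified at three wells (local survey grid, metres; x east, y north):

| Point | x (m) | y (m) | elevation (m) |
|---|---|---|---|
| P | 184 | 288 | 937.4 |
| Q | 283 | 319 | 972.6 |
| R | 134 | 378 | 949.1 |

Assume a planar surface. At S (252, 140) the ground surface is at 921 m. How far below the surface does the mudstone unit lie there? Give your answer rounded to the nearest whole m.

Let the plane be z = a·x + b·y + c.
Q−P: 99a + 31b = 35.2;  R−P: −50a + 90b = 11.7.
Solving gives a = 0.26819, b = 0.27900.
Then c = 937.4 − a·184 − b·288 = 807.70.
At (252, 140): z_contact = 67.6 + 39.1 + 807.70 = 914.3 m.
Depth below ground = 921 − 914.3 = 7 m.

7 m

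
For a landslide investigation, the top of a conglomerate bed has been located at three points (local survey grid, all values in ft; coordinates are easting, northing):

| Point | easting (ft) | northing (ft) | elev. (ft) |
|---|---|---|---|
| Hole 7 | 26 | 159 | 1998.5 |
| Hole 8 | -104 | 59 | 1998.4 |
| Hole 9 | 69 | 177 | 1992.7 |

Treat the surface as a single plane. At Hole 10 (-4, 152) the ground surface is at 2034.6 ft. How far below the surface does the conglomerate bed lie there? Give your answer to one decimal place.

29.9 ft

Let the plane be z = a·easting + b·northing + c.
Hole 8−Hole 7: −130a − 100b = −0.1;  Hole 9−Hole 7: 43a + 18b = −5.8.
Solving gives a = −0.29684, b = 0.38689.
Then c = 1998.5 − a·26 − b·159 = 1944.70.
At (-4, 152): z_contact = 1.19 + 58.81 + 1944.70 = 2004.70 ft.
Depth below ground = 2034.6 − 2004.70 = 29.9 ft.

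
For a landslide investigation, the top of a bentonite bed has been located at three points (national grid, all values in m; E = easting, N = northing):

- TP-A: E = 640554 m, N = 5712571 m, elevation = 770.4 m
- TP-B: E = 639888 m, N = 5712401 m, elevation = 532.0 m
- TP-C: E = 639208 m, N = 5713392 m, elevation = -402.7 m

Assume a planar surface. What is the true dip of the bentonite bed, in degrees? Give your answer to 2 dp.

Two edge vectors: TP-A→TP-B = (-666, -170, -238.4), TP-A→TP-C = (-1346, 821, -1173.1).
Normal n = (TP-A→TP-B) × (TP-A→TP-C) = (395153.4, -460398.2, -775606).
So ∂z/∂E = −n_x/n_z = 0.50948 and ∂z/∂N = −n_y/n_z = −0.59360.
Gradient magnitude |∇z| = √(a² + b²) = √(0.25957 + 0.35236) = 0.78226.
True dip = arctan(0.78226) = 38.03°, dipping toward NW (azimuth ≈ 319°).

38.03°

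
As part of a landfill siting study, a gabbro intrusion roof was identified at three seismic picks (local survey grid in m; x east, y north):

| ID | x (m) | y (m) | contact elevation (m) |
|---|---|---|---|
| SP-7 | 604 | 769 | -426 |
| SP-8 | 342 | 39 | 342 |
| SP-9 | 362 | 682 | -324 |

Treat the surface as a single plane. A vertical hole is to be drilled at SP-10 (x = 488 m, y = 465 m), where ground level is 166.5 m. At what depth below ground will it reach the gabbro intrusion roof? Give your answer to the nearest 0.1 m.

272.3 m

Two edge vectors: SP-7→SP-8 = (-262, -730, 768), SP-7→SP-9 = (-242, -87, 102).
Normal n = (SP-7→SP-8) × (SP-7→SP-9) = (-7644, -159132, -153866).
So ∂z/∂x = −n_x/n_z = −0.04968 and ∂z/∂y = −n_y/n_z = −1.03422.
Intercept c from SP-7: -426 + 30.01 + 795.32 = 399.33.
At (488, 465): z_contact = −24.24 − 480.91 + 399.33 = -105.83 m.
Depth below ground = 166.5 − (-105.83) = 272.3 m.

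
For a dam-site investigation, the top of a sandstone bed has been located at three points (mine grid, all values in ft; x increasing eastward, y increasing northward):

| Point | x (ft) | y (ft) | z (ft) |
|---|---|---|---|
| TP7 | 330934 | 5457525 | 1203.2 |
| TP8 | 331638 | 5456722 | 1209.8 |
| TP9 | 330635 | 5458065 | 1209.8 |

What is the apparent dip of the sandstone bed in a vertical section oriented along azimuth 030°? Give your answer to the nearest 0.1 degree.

Let the plane be z = a·x + b·y + c.
TP8−TP7: 704a − 803b = 6.6;  TP9−TP7: −299a + 540b = 6.6.
Solving gives a = 0.06328, b = 0.04726.
Unit vector along 030° is (sin 30°, cos 30°) = (0.5000, 0.8660).
Slope in that direction = a·(0.5000) + b·(0.8660) = 0.07257.
Apparent dip = arctan|0.07257| = 4.2° (true dip is 4.5°, so apparent ≤ true as expected).

4.2°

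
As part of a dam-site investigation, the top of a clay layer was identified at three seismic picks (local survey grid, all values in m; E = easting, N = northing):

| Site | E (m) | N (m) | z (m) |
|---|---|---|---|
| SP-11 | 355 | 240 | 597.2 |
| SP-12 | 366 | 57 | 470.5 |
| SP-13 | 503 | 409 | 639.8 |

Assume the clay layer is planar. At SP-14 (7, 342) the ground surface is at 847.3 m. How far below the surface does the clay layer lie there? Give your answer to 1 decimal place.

Let the plane be z = a·E + b·N + c.
SP-12−SP-11: 11a − 183b = −126.7;  SP-13−SP-11: 148a + 169b = 42.6.
Solving gives a = −0.47046, b = 0.66407.
Then c = 597.2 − a·355 − b·240 = 604.84.
At (7, 342): z_contact = −3.29 + 227.11 + 604.84 = 828.66 m.
Depth below ground = 847.3 − 828.66 = 18.6 m.

18.6 m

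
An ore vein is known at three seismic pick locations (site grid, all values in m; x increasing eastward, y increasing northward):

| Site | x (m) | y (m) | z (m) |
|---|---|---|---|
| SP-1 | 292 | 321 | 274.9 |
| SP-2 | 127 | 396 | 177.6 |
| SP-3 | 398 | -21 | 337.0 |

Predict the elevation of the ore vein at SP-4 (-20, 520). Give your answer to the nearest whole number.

91 m

Two edge vectors: SP-1→SP-2 = (-165, 75, -97.3), SP-1→SP-3 = (106, -342, 62.1).
Normal n = (SP-1→SP-2) × (SP-1→SP-3) = (-28619.1, -67.3, 48480).
So ∂z/∂x = −n_x/n_z = 0.59033 and ∂z/∂y = −n_y/n_z = 0.00139.
Intercept c from SP-1: 274.9 − 172.38 − 0.45 = 102.08.
At (-20, 520): z = −11.8 + 0.7 + 102.08 = 91.0 m.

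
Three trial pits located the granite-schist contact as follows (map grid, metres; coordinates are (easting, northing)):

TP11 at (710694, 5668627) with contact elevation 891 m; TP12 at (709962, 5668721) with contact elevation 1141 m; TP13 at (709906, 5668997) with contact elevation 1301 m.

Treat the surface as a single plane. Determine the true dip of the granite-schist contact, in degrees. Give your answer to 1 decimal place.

Let the plane be z = a·E + b·N + c.
TP12−TP11: −732a + 94b = 250;  TP13−TP11: −788a + 370b = 410.
Solving gives a = −0.27423, b = 0.52407.
Gradient magnitude |∇z| = √(a² + b²) = √(0.07520 + 0.27465) = 0.59148.
True dip = arctan(0.59148) = 30.6°, dipping toward SSE (azimuth ≈ 152°).

30.6°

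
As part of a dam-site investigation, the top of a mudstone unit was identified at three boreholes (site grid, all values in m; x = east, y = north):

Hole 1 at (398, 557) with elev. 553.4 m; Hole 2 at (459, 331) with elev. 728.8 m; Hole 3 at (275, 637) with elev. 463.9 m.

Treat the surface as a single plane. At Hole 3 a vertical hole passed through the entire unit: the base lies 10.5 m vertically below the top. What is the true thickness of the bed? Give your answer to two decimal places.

8.39 m

Let the plane be z = a·x + b·y + c.
Hole 2−Hole 1: 61a − 226b = 175.4;  Hole 3−Hole 1: −123a + 80b = −89.5.
Solving gives a = 0.27031, b = −0.70315.
|∇z| = √(a²+b²) = 0.75331, so dip δ = arctan(0.75331) = 36.99°.
True thickness = vertical thickness × cos δ = 10.5 × cos 36.99° = 8.39 m.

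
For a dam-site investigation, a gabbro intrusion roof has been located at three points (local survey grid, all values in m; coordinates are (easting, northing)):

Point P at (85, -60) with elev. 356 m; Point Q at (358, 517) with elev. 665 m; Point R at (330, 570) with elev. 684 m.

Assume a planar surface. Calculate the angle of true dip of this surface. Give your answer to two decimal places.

25.88°

Two edge vectors: Point P→Point Q = (273, 577, 309), Point P→Point R = (245, 630, 328).
Normal n = (Point P→Point Q) × (Point P→Point R) = (-5414, -13839, 30625).
So ∂z/∂E = −n_x/n_z = 0.17678 and ∂z/∂N = −n_y/n_z = 0.45189.
Gradient magnitude |∇z| = √(a² + b²) = √(0.03125 + 0.20420) = 0.48524.
True dip = arctan(0.48524) = 25.88°, dipping toward SSW (azimuth ≈ 201°).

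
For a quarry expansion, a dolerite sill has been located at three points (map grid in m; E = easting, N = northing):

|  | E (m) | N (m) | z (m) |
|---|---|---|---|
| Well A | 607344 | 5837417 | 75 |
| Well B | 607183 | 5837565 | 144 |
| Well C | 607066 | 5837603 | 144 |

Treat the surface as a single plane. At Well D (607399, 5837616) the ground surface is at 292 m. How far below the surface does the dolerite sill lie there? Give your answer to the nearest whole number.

Let the plane be z = a·E + b·N + c.
Well B−Well A: −161a + 148b = 69;  Well C−Well A: −278a + 186b = 69.
Solving gives a = 0.23414896, b = 0.72093231.
Then c = 75 − a·607344 − b·5837417 = −4350516.48.
At (607399, 5837616): z_contact = 142221.8 + 4208526.0 − 4350516.48 = 231.3 m.
Depth below ground = 292 − 231.3 = 61 m.

61 m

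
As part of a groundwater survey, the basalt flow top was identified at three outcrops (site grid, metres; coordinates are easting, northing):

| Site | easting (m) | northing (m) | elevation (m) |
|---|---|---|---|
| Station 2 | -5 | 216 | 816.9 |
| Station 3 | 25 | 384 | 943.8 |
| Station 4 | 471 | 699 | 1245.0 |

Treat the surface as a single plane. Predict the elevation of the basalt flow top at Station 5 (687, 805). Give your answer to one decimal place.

Let the plane be z = a·easting + b·northing + c.
Station 3−Station 2: 30a + 168b = 126.9;  Station 4−Station 2: 476a + 483b = 428.1.
Solving gives a = 0.16232, b = 0.72637.
Then c = 816.9 − a·-5 − b·216 = 660.82.
At (687, 805): z = 111.5 + 584.7 + 660.82 = 1357.1 m.

1357.1 m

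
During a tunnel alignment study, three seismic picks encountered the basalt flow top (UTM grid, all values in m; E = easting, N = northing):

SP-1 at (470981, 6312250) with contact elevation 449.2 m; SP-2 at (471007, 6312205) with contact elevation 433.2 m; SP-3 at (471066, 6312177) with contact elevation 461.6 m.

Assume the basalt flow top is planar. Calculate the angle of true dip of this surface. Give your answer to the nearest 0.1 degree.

51.4°

Let the plane be z = a·E + b·N + c.
SP-2−SP-1: 26a − 45b = −16;  SP-3−SP-1: 85a − 73b = 12.4.
Solving gives a = 0.89569, b = 0.87307.
Gradient magnitude |∇z| = √(a² + b²) = √(0.80227 + 0.76225) = 1.25080.
True dip = arctan(1.25080) = 51.4°, dipping toward SW (azimuth ≈ 226°).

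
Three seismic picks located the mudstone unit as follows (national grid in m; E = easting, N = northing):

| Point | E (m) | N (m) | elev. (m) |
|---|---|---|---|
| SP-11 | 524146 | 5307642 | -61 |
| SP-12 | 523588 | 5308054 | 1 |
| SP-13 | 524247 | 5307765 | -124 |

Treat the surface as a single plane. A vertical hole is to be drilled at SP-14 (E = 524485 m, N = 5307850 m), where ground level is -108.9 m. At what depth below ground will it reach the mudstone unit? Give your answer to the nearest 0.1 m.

109.9 m

Two edge vectors: SP-11→SP-12 = (-558, 412, 62), SP-11→SP-13 = (101, 123, -63).
Normal n = (SP-11→SP-12) × (SP-11→SP-13) = (-33582, -28892, -110246).
So ∂z/∂E = −n_x/n_z = −0.304609691 and ∂z/∂N = −n_y/n_z = −0.262068465.
Intercept c from SP-11: -61 + 159659.95 + 1390965.59 = 1550564.54.
At (524485, 5307850): z_contact = −159763.21 − 1391020.10 + 1550564.54 = -218.77 m.
Depth below ground = -108.9 − (-218.77) = 109.9 m.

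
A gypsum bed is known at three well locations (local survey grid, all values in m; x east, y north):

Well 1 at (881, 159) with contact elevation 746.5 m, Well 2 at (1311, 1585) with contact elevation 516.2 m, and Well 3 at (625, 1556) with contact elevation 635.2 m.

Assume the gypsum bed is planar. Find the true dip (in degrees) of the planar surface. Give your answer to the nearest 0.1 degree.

11.4°

Let the plane be z = a·x + b·y + c.
Well 2−Well 1: 430a + 1426b = −230.3;  Well 3−Well 1: −256a + 1397b = −111.3.
Solving gives a = −0.16879, b = −0.11060.
Gradient magnitude |∇z| = √(a² + b²) = √(0.02849 + 0.01223) = 0.20180.
True dip = arctan(0.20180) = 11.4°, dipping toward ENE (azimuth ≈ 057°).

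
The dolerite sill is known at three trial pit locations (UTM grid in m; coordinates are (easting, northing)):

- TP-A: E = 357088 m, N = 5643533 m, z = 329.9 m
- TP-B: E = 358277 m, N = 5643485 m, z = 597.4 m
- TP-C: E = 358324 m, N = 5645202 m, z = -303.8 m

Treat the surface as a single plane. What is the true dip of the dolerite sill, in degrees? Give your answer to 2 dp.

29.60°

Let the plane be z = a·E + b·N + c.
TP-B−TP-A: 1189a − 48b = 267.5;  TP-C−TP-A: 1236a + 1669b = −633.7.
Solving gives a = 0.20357, b = −0.53044.
Gradient magnitude |∇z| = √(a² + b²) = √(0.04144 + 0.28137) = 0.56816.
True dip = arctan(0.56816) = 29.60°, dipping toward NNW (azimuth ≈ 339°).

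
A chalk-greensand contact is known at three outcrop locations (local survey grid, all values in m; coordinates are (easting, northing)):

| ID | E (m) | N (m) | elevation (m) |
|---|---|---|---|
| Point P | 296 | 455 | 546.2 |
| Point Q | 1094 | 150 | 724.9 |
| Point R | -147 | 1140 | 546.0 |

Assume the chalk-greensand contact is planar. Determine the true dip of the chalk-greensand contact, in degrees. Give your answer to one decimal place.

19.5°

Let the plane be z = a·E + b·N + c.
Point Q−Point P: 798a − 305b = 178.7;  Point R−Point P: −443a + 685b = −0.2.
Solving gives a = 0.29731, b = 0.19198.
Gradient magnitude |∇z| = √(a² + b²) = √(0.08839 + 0.03686) = 0.35391.
True dip = arctan(0.35391) = 19.5°, dipping toward WSW (azimuth ≈ 237°).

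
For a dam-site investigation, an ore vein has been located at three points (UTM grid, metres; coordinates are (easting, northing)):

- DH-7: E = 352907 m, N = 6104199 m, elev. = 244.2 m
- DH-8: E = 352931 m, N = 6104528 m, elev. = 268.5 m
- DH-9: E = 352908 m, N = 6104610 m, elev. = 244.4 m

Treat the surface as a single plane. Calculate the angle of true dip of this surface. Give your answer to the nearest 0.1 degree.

46.1°

Two edge vectors: DH-7→DH-8 = (24, 329, 24.3), DH-7→DH-9 = (1, 411, 0.2).
Normal n = (DH-7→DH-8) × (DH-7→DH-9) = (-9921.5, 19.5, 9535).
So ∂z/∂E = −n_x/n_z = 1.04053 and ∂z/∂N = −n_y/n_z = −0.00205.
Gradient magnitude |∇z| = √(a² + b²) = √(1.08271 + 0.00000) = 1.04054.
True dip = arctan(1.04054) = 46.1°, dipping toward W (azimuth ≈ 270°).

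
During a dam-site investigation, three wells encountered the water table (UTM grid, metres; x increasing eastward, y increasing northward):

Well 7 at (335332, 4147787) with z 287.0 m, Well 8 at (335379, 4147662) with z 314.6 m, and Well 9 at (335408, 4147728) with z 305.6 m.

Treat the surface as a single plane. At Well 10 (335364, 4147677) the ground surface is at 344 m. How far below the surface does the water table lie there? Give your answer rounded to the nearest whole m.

Let the plane be z = a·x + b·y + c.
Well 8−Well 7: 47a − 125b = 27.6;  Well 9−Well 7: 76a − 59b = 18.6.
Solving gives a = 0.10355285, b = −0.18186413.
Then c = 287 − a·335332 − b·4147787 = 719896.09.
At (335364, 4147677): z_contact = 34727.9 − 754313.7 + 719896.09 = 310.3 m.
Depth below ground = 344 − 310.3 = 34 m.

34 m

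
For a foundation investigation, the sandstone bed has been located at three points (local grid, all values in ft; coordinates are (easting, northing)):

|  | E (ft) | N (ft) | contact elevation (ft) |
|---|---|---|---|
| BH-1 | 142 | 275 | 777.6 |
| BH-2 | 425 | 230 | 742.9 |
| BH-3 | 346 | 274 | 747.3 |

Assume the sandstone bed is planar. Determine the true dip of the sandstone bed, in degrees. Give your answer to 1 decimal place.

Let the plane be z = a·E + b·N + c.
BH-2−BH-1: 283a − 45b = −34.7;  BH-3−BH-1: 204a − 1b = −30.3.
Solving gives a = −0.14935, b = −0.16816.
Gradient magnitude |∇z| = √(a² + b²) = √(0.02231 + 0.02828) = 0.22491.
True dip = arctan(0.22491) = 12.7°, dipping toward NE (azimuth ≈ 042°).

12.7°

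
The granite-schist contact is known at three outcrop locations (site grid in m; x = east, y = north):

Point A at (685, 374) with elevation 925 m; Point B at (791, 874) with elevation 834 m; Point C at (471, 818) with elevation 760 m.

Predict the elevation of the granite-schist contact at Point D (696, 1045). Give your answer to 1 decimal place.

767.0 m

Let the plane be z = a·x + b·y + c.
Point B−Point A: 106a + 500b = −91;  Point C−Point A: −214a + 444b = −165.
Solving gives a = 0.273237, b = −0.239926.
Then c = 925 − a·685 − b·374 = 827.57.
At (696, 1045): z = 190.2 − 250.7 + 827.57 = 767.0 m.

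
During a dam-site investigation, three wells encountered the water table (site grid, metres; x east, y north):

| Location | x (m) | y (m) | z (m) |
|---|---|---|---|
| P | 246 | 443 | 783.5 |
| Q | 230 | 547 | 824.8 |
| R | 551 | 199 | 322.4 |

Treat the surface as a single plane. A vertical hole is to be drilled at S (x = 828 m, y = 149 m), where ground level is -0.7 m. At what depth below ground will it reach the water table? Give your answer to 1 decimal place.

63.5 m

Let the plane be z = a·x + b·y + c.
Q−P: −16a + 104b = 41.3;  R−P: 305a − 244b = −461.1.
Solving gives a = −1.36171, b = 0.18762.
Then c = 783.5 − a·246 − b·443 = 1035.36.
At (828, 149): z_contact = −1127.49 + 27.96 + 1035.36 = -64.17 m.
Depth below ground = -0.7 − (-64.17) = 63.5 m.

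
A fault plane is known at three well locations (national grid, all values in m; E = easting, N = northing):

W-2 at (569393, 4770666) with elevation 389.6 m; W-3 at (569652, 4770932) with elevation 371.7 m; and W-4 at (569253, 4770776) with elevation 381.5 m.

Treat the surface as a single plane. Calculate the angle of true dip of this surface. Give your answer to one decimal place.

Two edge vectors: W-2→W-3 = (259, 266, -17.9), W-2→W-4 = (-140, 110, -8.1).
Normal n = (W-2→W-3) × (W-2→W-4) = (-185.6, 4603.9, 65730).
So ∂z/∂E = −n_x/n_z = 0.00282 and ∂z/∂N = −n_y/n_z = −0.07004.
Gradient magnitude |∇z| = √(a² + b²) = √(0.00001 + 0.00491) = 0.07010.
True dip = arctan(0.07010) = 4.0°, dipping toward N (azimuth ≈ 358°).

4.0°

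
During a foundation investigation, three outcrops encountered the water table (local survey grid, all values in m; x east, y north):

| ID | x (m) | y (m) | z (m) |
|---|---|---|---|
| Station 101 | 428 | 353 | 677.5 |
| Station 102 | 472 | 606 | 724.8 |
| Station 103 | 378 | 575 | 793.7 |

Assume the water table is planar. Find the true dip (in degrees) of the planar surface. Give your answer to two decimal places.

42.19°

Two edge vectors: Station 101→Station 102 = (44, 253, 47.3), Station 101→Station 103 = (-50, 222, 116.2).
Normal n = (Station 101→Station 102) × (Station 101→Station 103) = (18898, -7477.8, 22418).
So ∂z/∂x = −n_x/n_z = −0.84298 and ∂z/∂y = −n_y/n_z = 0.33356.
Gradient magnitude |∇z| = √(a² + b²) = √(0.71062 + 0.11126) = 0.90658.
True dip = arctan(0.90658) = 42.19°, dipping toward ESE (azimuth ≈ 112°).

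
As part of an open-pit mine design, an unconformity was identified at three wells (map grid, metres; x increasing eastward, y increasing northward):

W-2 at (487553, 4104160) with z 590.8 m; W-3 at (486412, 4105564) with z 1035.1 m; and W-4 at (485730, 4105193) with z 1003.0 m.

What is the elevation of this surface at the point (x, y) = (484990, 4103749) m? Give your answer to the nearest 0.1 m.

Let the plane be z = a·x + b·y + c.
W-3−W-2: −1141a + 1404b = 444.3;  W-4−W-2: −1823a + 1033b = 412.2.
Solving gives a = −0.086734876, b = 0.245965460.
Then c = 590.8 − a·487553 − b·4104160 = −966602.95.
At (484990, 4103749): z = −42065.5 + 1009380.5 − 966602.95 = 712.0 m.

712.0 m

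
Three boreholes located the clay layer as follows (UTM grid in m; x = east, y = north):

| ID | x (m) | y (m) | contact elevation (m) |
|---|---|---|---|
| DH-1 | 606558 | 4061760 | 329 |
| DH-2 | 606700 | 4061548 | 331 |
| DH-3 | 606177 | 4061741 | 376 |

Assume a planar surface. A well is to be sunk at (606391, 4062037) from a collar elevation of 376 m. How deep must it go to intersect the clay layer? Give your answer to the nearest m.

52 m

Two edge vectors: DH-1→DH-2 = (142, -212, 2), DH-1→DH-3 = (-381, -19, 47).
Normal n = (DH-1→DH-2) × (DH-1→DH-3) = (-9926, -7436, -83470).
So ∂z/∂x = −n_x/n_z = −0.11891698 and ∂z/∂y = −n_y/n_z = −0.08908590.
Intercept c from DH-1: 329 + 72130.04 + 361845.54 = 434304.58.
At (606391, 4062037): z_contact = −72110.2 − 361870.2 + 434304.58 = 324.2 m.
Depth below ground = 376 − 324.2 = 52 m.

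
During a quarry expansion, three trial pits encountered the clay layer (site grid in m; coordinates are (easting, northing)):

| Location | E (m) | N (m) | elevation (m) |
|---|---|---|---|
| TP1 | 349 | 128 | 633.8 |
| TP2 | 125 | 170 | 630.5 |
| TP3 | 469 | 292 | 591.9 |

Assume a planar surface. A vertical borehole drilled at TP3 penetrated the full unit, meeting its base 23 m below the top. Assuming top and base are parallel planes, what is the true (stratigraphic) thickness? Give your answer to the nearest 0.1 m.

Two edge vectors: TP1→TP2 = (-224, 42, -3.3), TP1→TP3 = (120, 164, -41.9).
Normal n = (TP1→TP2) × (TP1→TP3) = (-1218.6, -9781.6, -41776).
So ∂z/∂E = −n_x/n_z = −0.02917 and ∂z/∂N = −n_y/n_z = −0.23414.
|∇z| = √(a²+b²) = 0.23595, so dip δ = arctan(0.23595) = 13.28°.
True thickness = vertical thickness × cos δ = 23 × cos 13.28° = 22.4 m.

22.4 m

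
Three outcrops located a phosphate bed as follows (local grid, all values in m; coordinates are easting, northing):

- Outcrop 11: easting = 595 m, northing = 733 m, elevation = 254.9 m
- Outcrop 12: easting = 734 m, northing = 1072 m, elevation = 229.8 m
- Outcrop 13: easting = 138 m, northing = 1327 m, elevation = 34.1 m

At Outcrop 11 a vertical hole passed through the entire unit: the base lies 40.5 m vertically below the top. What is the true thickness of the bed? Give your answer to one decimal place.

Let the plane be z = a·easting + b·northing + c.
Outcrop 12−Outcrop 11: 139a + 339b = −25.1;  Outcrop 13−Outcrop 11: −457a + 594b = −220.8.
Solving gives a = 0.25240, b = −0.17753.
|∇z| = √(a²+b²) = 0.30858, so dip δ = arctan(0.30858) = 17.15°.
True thickness = vertical thickness × cos δ = 40.5 × cos 17.15° = 38.7 m.

38.7 m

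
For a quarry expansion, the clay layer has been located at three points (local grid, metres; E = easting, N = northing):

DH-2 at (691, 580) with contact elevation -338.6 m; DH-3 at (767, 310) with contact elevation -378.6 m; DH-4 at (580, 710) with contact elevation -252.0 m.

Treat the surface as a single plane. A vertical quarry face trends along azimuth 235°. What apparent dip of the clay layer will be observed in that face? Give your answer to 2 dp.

Let the plane be z = a·E + b·N + c.
DH-3−DH-2: 76a − 270b = −40;  DH-4−DH-2: −111a + 130b = 86.6.
Solving gives a = −0.90503, b = −0.10660.
Unit vector along 235° is (sin 235°, cos 235°) = (-0.8192, -0.5736).
Slope in that direction = a·(-0.8192) + b·(-0.5736) = 0.80250.
Apparent dip = arctan|0.80250| = 38.75° (true dip is 42.3°, so apparent ≤ true as expected).

38.75°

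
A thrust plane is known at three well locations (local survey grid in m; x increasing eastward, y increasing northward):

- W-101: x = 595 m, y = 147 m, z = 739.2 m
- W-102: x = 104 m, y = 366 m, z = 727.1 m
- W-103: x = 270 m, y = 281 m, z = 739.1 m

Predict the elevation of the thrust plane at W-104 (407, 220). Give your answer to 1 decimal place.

Two edge vectors: W-101→W-102 = (-491, 219, -12.1), W-101→W-103 = (-325, 134, -0.1).
Normal n = (W-101→W-102) × (W-101→W-103) = (1599.5, 3883.4, 5381).
So ∂z/∂x = −n_x/n_z = −0.29725 and ∂z/∂y = −n_y/n_z = −0.72169.
Intercept c from W-101: 739.2 + 176.86 + 106.09 = 1022.15.
At (407, 220): z = −121.0 − 158.8 + 1022.15 = 742.4 m.

742.4 m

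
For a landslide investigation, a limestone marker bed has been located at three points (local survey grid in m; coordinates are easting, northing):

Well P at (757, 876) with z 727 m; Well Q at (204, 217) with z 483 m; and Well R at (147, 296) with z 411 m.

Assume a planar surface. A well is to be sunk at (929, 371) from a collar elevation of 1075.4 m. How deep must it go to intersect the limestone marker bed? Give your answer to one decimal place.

46.1 m

Let the plane be z = a·easting + b·northing + c.
Well Q−Well P: −553a − 659b = −244;  Well R−Well P: −610a − 580b = −316.
Solving gives a = 0.82122, b = −0.31887.
Then c = 727 − a·757 − b·876 = 384.67.
At (929, 371): z_contact = 762.91 − 118.30 + 384.67 = 1029.28 m.
Depth below ground = 1075.4 − 1029.28 = 46.1 m.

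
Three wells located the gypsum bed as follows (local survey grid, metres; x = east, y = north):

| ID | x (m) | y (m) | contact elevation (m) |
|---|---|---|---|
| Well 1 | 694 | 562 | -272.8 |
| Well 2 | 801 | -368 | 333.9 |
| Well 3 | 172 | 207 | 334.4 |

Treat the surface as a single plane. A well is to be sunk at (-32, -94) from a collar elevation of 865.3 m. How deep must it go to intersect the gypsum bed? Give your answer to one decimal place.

Let the plane be z = a·x + b·y + c.
Well 2−Well 1: 107a − 930b = 606.7;  Well 3−Well 1: −522a − 355b = 607.2.
Solving gives a = −0.66734, b = −0.72915.
Then c = -272.8 − a·694 − b·562 = 600.12.
At (-32, -94): z_contact = 21.35 + 68.54 + 600.12 = 690.01 m.
Depth below ground = 865.3 − 690.01 = 175.3 m.

175.3 m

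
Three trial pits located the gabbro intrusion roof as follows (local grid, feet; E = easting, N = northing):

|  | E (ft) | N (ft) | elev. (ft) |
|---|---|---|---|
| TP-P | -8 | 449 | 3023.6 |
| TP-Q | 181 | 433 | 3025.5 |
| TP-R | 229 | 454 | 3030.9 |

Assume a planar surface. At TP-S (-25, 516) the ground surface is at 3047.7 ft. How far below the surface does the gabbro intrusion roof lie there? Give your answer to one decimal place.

Two edge vectors: TP-P→TP-Q = (189, -16, 1.9), TP-P→TP-R = (237, 5, 7.3).
Normal n = (TP-P→TP-Q) × (TP-P→TP-R) = (-126.3, -929.4, 4737).
So ∂z/∂E = −n_x/n_z = 0.02666 and ∂z/∂N = −n_y/n_z = 0.19620.
Intercept c from TP-P: 3023.6 + 0.21 − 88.09 = 2935.72.
At (-25, 516): z_contact = −0.67 + 101.24 + 2935.72 = 3036.29 ft.
Depth below ground = 3047.7 − 3036.29 = 11.4 ft.

11.4 ft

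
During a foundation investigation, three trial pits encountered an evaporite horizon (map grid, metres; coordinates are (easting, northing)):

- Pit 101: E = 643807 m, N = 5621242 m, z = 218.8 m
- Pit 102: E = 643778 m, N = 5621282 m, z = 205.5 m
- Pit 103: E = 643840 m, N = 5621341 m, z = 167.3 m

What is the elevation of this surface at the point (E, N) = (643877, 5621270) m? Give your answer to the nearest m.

193 m

Two edge vectors: Pit 101→Pit 102 = (-29, 40, -13.3), Pit 101→Pit 103 = (33, 99, -51.5).
Normal n = (Pit 101→Pit 102) × (Pit 101→Pit 103) = (-743.3, -1932.4, -4191).
So ∂z/∂E = −n_x/n_z = −0.17735624 and ∂z/∂N = −n_y/n_z = −0.46108327.
Intercept c from Pit 101: 218.8 + 114183.19 + 2591860.66 = 2706262.65.
At (643877, 5621270): z = −114195.6 − 2591873.6 + 2706262.65 = 193.5 m.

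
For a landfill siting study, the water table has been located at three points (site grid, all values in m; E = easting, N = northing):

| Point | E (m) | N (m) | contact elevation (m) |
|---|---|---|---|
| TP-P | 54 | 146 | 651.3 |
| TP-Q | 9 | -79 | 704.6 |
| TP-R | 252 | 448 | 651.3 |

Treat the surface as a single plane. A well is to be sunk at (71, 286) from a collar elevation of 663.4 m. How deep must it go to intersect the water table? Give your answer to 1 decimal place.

Let the plane be z = a·E + b·N + c.
TP-Q−TP-P: −45a − 225b = 53.3;  TP-R−TP-P: 198a + 302b = 0.
Solving gives a = 0.51992, b = −0.34087.
Then c = 651.3 − a·54 − b·146 = 672.99.
At (71, 286): z_contact = 36.91 − 97.49 + 672.99 = 612.42 m.
Depth below ground = 663.4 − 612.42 = 51.0 m.

51.0 m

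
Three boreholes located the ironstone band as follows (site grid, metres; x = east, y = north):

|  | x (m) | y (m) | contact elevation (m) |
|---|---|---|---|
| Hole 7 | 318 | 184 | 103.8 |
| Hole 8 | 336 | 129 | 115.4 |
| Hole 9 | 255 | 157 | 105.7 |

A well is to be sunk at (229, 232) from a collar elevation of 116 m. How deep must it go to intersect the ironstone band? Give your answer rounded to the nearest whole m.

26 m

Let the plane be z = a·x + b·y + c.
Hole 8−Hole 7: 18a − 55b = 11.6;  Hole 9−Hole 7: −63a − 27b = 1.9.
Solving gives a = 0.05282, b = −0.19362.
Then c = 103.8 − a·318 − b·184 = 122.63.
At (229, 232): z_contact = 12.1 − 44.9 + 122.63 = 89.8 m.
Depth below ground = 116 − 89.8 = 26 m.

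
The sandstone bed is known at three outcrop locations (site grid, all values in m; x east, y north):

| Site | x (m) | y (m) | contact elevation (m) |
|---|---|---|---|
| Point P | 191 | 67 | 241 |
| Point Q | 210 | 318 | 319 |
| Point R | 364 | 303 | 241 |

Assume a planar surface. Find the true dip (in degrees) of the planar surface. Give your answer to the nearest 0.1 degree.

30.4°

Two edge vectors: Point P→Point Q = (19, 251, 78), Point P→Point R = (173, 236, 0).
Normal n = (Point P→Point Q) × (Point P→Point R) = (-18408, 13494, -38939).
So ∂z/∂x = −n_x/n_z = −0.47274 and ∂z/∂y = −n_y/n_z = 0.34654.
Gradient magnitude |∇z| = √(a² + b²) = √(0.22348 + 0.12009) = 0.58615.
True dip = arctan(0.58615) = 30.4°, dipping toward SE (azimuth ≈ 126°).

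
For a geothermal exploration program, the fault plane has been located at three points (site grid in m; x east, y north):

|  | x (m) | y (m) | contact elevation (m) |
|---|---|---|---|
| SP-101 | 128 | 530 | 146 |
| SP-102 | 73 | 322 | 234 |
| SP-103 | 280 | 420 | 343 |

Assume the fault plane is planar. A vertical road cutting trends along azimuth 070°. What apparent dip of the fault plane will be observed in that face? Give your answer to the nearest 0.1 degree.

Let the plane be z = a·x + b·y + c.
SP-102−SP-101: −55a − 208b = 88;  SP-103−SP-101: 152a − 110b = 197.
Solving gives a = 0.83088, b = −0.64278.
Unit vector along 070° is (sin 70°, cos 70°) = (0.9397, 0.3420).
Slope in that direction = a·(0.9397) + b·(0.3420) = 0.56093.
Apparent dip = arctan|0.56093| = 29.3° (true dip is 46.4°, so apparent ≤ true as expected).

29.3°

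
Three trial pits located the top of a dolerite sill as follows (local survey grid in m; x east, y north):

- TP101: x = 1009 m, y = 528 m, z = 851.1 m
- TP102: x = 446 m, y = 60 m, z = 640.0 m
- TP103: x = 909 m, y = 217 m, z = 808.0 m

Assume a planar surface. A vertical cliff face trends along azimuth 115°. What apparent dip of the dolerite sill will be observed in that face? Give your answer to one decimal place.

17.3°

Let the plane be z = a·x + b·y + c.
TP102−TP101: −563a − 468b = −211.1;  TP103−TP101: −100a − 311b = −43.1.
Solving gives a = 0.35451, b = 0.02459.
Unit vector along 115° is (sin 115°, cos 115°) = (0.9063, -0.4226).
Slope in that direction = a·(0.9063) + b·(-0.4226) = 0.31090.
Apparent dip = arctan|0.31090| = 17.3° (true dip is 19.6°, so apparent ≤ true as expected).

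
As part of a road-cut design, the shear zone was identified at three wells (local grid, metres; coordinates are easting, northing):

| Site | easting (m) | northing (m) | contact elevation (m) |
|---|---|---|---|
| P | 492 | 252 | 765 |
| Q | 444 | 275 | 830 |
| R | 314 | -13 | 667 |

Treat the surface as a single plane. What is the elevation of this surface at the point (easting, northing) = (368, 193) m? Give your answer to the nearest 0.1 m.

Let the plane be z = a·easting + b·northing + c.
Q−P: −48a + 23b = 65;  R−P: −178a − 265b = −98.
Solving gives a = −0.89039, b = 0.96788.
Then c = 765 − a·492 − b·252 = 959.16.
At (368, 193): z = −327.7 + 186.8 + 959.16 = 818.3 m.

818.3 m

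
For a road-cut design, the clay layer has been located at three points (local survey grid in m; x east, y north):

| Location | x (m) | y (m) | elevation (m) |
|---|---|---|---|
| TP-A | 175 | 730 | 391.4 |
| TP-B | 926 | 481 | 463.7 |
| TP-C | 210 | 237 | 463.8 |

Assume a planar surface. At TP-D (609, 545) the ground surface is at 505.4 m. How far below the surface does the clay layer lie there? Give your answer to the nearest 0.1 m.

66.3 m

Two edge vectors: TP-A→TP-B = (751, -249, 72.3), TP-A→TP-C = (35, -493, 72.4).
Normal n = (TP-A→TP-B) × (TP-A→TP-C) = (17616.3, -51841.9, -361528).
So ∂z/∂x = −n_x/n_z = 0.04873 and ∂z/∂y = −n_y/n_z = −0.14340.
Intercept c from TP-A: 391.4 − 8.53 + 104.68 = 487.55.
At (609, 545): z_contact = 29.67 − 78.15 + 487.55 = 439.08 m.
Depth below ground = 505.4 − 439.08 = 66.3 m.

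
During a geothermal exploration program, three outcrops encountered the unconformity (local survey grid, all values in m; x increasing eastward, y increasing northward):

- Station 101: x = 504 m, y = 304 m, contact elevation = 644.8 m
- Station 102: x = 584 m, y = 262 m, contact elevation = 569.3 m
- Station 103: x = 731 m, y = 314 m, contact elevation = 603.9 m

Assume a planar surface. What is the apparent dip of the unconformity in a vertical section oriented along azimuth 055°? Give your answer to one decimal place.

29.8°

Two edge vectors: Station 101→Station 102 = (80, -42, -75.5), Station 101→Station 103 = (227, 10, -40.9).
Normal n = (Station 101→Station 102) × (Station 101→Station 103) = (2472.8, -13866.5, 10334).
So ∂z/∂x = −n_x/n_z = −0.23929 and ∂z/∂y = −n_y/n_z = 1.34183.
Unit vector along 055° is (sin 55°, cos 55°) = (0.8192, 0.5736).
Slope in that direction = a·(0.8192) + b·(0.5736) = 0.57363.
Apparent dip = arctan|0.57363| = 29.8° (true dip is 53.7°, so apparent ≤ true as expected).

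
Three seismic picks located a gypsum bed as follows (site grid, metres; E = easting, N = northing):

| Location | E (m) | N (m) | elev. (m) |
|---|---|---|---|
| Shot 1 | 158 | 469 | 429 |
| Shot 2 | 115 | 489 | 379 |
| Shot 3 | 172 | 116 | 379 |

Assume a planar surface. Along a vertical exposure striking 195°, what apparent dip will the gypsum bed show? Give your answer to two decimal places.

26.96°

Let the plane be z = a·E + b·N + c.
Shot 2−Shot 1: −43a + 20b = −50;  Shot 3−Shot 1: 14a − 353b = −50.
Solving gives a = 1.25176, b = 0.19129.
Unit vector along 195° is (sin 195°, cos 195°) = (-0.2588, -0.9659).
Slope in that direction = a·(-0.2588) + b·(-0.9659) = −0.50875.
Apparent dip = arctan|0.50875| = 26.96° (true dip is 51.7°, so apparent ≤ true as expected).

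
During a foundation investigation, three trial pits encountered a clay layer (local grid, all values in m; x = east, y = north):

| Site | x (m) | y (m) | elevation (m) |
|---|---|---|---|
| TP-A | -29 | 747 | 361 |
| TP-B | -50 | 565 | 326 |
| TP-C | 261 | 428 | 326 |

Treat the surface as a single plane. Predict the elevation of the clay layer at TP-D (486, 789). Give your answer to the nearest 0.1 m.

410.2 m

Let the plane be z = a·x + b·y + c.
TP-B−TP-A: −21a − 182b = −35;  TP-C−TP-A: 290a − 319b = −35.
Solving gives a = 0.08062, b = 0.18301.
Then c = 361 − a·-29 − b·747 = 226.63.
At (486, 789): z = 39.2 + 144.4 + 226.63 = 410.2 m.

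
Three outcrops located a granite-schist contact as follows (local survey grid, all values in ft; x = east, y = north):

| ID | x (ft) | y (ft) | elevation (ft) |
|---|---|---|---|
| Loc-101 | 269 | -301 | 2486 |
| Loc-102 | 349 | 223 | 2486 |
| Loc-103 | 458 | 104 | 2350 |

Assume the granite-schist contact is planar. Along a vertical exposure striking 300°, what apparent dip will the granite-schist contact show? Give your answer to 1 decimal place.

Two edge vectors: Loc-101→Loc-102 = (80, 524, 0), Loc-101→Loc-103 = (189, 405, -136).
Normal n = (Loc-101→Loc-102) × (Loc-101→Loc-103) = (-71264, 10880, -66636).
So ∂z/∂x = −n_x/n_z = −1.06945 and ∂z/∂y = −n_y/n_z = 0.16328.
Unit vector along 300° is (sin 300°, cos 300°) = (-0.8660, 0.5000).
Slope in that direction = a·(-0.8660) + b·(0.5000) = 1.00781.
Apparent dip = arctan|1.00781| = 45.2° (true dip is 47.3°, so apparent ≤ true as expected).

45.2°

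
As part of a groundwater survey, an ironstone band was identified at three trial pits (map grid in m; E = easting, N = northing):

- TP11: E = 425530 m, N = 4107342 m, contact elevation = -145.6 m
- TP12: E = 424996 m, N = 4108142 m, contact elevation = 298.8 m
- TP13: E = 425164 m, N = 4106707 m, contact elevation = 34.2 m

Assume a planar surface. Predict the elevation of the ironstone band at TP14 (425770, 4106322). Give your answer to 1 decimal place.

Let the plane be z = a·E + b·N + c.
TP12−TP11: −534a + 800b = 444.4;  TP13−TP11: −366a − 635b = 179.8.
Solving gives a = −0.674221779, b = 0.105456962.
Then c = -145.6 − a·425530 − b·4107342 = −146391.82.
At (425770, 4106322): z = −287063.4 + 433040.2 − 146391.82 = -415.0 m.

-415.0 m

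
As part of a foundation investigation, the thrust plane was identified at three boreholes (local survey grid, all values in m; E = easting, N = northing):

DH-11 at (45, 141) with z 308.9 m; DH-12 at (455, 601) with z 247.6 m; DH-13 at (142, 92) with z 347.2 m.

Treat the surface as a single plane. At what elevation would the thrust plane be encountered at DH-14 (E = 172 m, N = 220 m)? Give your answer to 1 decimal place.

Two edge vectors: DH-11→DH-12 = (410, 460, -61.3), DH-11→DH-13 = (97, -49, 38.3).
Normal n = (DH-11→DH-12) × (DH-11→DH-13) = (14614.3, -21649.1, -64710).
So ∂z/∂E = −n_x/n_z = 0.22584 and ∂z/∂N = −n_y/n_z = −0.33456.
Intercept c from DH-11: 308.9 − 10.16 + 47.17 = 345.91.
At (172, 220): z = 38.8 − 73.6 + 345.91 = 311.2 m.

311.2 m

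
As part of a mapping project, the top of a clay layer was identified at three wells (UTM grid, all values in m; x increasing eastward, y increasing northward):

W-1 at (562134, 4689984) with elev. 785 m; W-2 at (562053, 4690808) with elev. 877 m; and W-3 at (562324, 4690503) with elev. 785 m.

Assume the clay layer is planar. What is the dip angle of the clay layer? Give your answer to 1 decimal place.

14.4°

Let the plane be z = a·x + b·y + c.
W-2−W-1: −81a + 824b = 92;  W-3−W-1: 190a + 519b = 0.
Solving gives a = −0.24042, b = 0.08802.
Gradient magnitude |∇z| = √(a² + b²) = √(0.05780 + 0.00775) = 0.25603.
True dip = arctan(0.25603) = 14.4°, dipping toward ESE (azimuth ≈ 110°).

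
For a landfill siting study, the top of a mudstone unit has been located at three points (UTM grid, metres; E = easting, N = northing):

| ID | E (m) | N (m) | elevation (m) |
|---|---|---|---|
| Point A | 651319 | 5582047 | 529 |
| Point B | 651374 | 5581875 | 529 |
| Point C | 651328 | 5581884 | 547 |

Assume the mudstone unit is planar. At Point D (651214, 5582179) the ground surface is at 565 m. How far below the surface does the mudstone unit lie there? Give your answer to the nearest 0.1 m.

9.8 m

Let the plane be z = a·E + b·N + c.
Point B−Point A: 55a − 172b = 0;  Point C−Point A: 9a − 163b = 18.
Solving gives a = −0.417419442, b = −0.133477147.
Then c = 529 − a·651319 − b·5582047 = 1017477.92.
At (651214, 5582179): z_contact = −271829.38 − 745093.33 + 1017477.92 = 555.21 m.
Depth below ground = 565 − 555.21 = 9.8 m.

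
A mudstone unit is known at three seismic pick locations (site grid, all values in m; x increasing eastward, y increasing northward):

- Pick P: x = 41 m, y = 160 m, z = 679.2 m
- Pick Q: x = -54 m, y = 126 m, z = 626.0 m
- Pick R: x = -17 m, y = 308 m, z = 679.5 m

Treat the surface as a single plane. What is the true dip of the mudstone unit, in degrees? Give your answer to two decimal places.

Let the plane be z = a·x + b·y + c.
Pick Q−Pick P: −95a − 34b = −53.2;  Pick R−Pick P: −58a + 148b = 0.3.
Solving gives a = 0.49048, b = 0.19424.
Gradient magnitude |∇z| = √(a² + b²) = √(0.24057 + 0.03773) = 0.52754.
True dip = arctan(0.52754) = 27.81°, dipping toward WSW (azimuth ≈ 248°).

27.81°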